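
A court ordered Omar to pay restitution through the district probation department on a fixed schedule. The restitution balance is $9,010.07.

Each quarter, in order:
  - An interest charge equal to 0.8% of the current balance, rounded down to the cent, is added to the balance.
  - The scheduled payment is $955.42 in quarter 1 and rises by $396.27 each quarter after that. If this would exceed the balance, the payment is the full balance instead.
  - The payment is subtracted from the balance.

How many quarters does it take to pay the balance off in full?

Quarter 1: opening $9,010.07; interest $72.08 → $9,082.15; payment $955.42; balance $8,126.73
Quarter 2: opening $8,126.73; interest $65.01 → $8,191.74; payment $1,351.69; balance $6,840.05
Quarter 3: opening $6,840.05; interest $54.72 → $6,894.77; payment $1,747.96; balance $5,146.81
Quarter 4: opening $5,146.81; interest $41.17 → $5,187.98; payment $2,144.23; balance $3,043.75
Quarter 5: opening $3,043.75; interest $24.35 → $3,068.10; payment $2,540.50; balance $527.60
Quarter 6: opening $527.60; interest $4.22 → $531.82; payment $531.82; balance $0.00
Balance reaches $0.00 in quarter 6.

6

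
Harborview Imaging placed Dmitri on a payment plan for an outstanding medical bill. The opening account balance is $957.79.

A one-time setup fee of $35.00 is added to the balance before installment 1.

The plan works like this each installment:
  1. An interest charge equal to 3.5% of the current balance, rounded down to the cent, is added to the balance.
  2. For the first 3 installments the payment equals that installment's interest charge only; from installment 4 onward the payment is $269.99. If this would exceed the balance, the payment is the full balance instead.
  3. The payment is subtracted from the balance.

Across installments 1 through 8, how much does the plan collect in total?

$1,185.46

Installment 1: opening $992.79; interest $34.74 → $1,027.53; payment $34.74; balance $992.79
Installment 2: opening $992.79; interest $34.74 → $1,027.53; payment $34.74; balance $992.79
Installment 3: opening $992.79; interest $34.74 → $1,027.53; payment $34.74; balance $992.79
Installment 4: opening $992.79; interest $34.74 → $1,027.53; payment $269.99; balance $757.54
Installment 5: opening $757.54; interest $26.51 → $784.05; payment $269.99; balance $514.06
Installment 6: opening $514.06; interest $17.99 → $532.05; payment $269.99; balance $262.06
Installment 7: opening $262.06; interest $9.17 → $271.23; payment $269.99; balance $1.24
Installment 8: opening $1.24; interest $0.04 → $1.28; payment $1.28; balance $0.00
Total paid: $1,185.46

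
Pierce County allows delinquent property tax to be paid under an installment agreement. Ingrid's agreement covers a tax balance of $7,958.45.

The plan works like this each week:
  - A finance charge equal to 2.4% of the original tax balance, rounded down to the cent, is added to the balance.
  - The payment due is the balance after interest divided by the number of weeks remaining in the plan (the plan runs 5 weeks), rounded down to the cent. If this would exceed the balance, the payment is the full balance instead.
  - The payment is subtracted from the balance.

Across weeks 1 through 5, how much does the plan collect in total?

Week 1: $7,958.45 +$191.00 interest = $8,149.45; pay $1,629.89 → $6,519.56
Week 2: $6,519.56 +$191.00 interest = $6,710.56; pay $1,677.64 → $5,032.92
Week 3: $5,032.92 +$191.00 interest = $5,223.92; pay $1,741.30 → $3,482.62
Week 4: $3,482.62 +$191.00 interest = $3,673.62; pay $1,836.81 → $1,836.81
Week 5: $1,836.81 +$191.00 interest = $2,027.81; pay $2,027.81 → $0.00
Total paid: $8,913.45

$8,913.45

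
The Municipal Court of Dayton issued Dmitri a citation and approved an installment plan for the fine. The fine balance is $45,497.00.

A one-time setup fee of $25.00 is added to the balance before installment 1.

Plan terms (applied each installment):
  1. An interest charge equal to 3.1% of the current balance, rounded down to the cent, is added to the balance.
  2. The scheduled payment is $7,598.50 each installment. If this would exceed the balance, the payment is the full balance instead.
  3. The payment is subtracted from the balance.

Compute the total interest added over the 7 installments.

Installment 1: $45,522.00 +$1,411.18 interest = $46,933.18; pay $7,598.50 → $39,334.68
Installment 2: $39,334.68 +$1,219.37 interest = $40,554.05; pay $7,598.50 → $32,955.55
Installment 3: $32,955.55 +$1,021.62 interest = $33,977.17; pay $7,598.50 → $26,378.67
Installment 4: $26,378.67 +$817.73 interest = $27,196.40; pay $7,598.50 → $19,597.90
Installment 5: $19,597.90 +$607.53 interest = $20,205.43; pay $7,598.50 → $12,606.93
Installment 6: $12,606.93 +$390.81 interest = $12,997.74; pay $7,598.50 → $5,399.24
Installment 7: $5,399.24 +$167.37 interest = $5,566.61; pay $5,566.61 → $0.00
Total interest: $1,411.18 + $1,219.37 + $1,021.62 + $817.73 + $607.53 + $390.81 + $167.37 = $5,635.61

$5,635.61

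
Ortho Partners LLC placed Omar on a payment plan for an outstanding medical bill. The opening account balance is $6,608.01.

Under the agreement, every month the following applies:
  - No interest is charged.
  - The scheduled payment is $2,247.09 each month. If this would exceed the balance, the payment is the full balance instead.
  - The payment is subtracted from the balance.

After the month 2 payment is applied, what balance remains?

$2,113.83

# | Opening | Payment | End bal
1 | $6,608.01 | $2,247.09 | $4,360.92
2 | $4,360.92 | $2,247.09 | $2,113.83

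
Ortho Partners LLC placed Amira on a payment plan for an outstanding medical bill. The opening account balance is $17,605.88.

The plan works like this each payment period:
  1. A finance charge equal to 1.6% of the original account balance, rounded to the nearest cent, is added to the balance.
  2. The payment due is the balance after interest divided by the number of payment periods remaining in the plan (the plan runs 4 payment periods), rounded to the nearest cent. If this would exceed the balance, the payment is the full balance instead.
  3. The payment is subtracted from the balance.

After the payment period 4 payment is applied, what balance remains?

# | Opening | Interest | Payment | End bal
1 | $17,605.88 | $281.69 | $4,471.89 | $13,415.68
2 | $13,415.68 | $281.69 | $4,565.79 | $9,131.58
3 | $9,131.58 | $281.69 | $4,706.64 | $4,706.63
4 | $4,706.63 | $281.69 | $4,988.32 | $0.00

$0.00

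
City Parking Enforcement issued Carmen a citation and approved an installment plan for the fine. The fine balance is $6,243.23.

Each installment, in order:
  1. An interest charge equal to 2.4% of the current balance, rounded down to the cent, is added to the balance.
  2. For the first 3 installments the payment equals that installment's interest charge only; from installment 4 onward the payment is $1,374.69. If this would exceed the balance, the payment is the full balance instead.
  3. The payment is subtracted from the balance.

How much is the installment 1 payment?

$149.83

Installment 1: $6,243.23 +$149.83 interest = $6,393.06; pay $149.83 → $6,243.23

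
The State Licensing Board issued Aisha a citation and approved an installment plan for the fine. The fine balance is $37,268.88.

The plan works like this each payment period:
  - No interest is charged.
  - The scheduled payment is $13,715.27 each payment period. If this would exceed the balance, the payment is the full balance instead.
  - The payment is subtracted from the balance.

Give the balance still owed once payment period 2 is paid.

Payment period 1: $37,268.88 − $13,715.27 → $23,553.61
Payment period 2: $23,553.61 − $13,715.27 → $9,838.34

$9,838.34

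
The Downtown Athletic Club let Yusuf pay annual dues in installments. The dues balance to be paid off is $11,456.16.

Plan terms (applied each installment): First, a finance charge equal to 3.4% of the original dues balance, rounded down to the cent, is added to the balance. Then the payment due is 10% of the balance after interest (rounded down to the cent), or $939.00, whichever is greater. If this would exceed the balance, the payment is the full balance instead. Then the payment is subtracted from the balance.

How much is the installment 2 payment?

$1,105.06

# | Opening | Interest | Payment | End bal
1 | $11,456.16 | $389.50 | $1,184.56 | $10,661.10
2 | $10,661.10 | $389.50 | $1,105.06 | $9,945.54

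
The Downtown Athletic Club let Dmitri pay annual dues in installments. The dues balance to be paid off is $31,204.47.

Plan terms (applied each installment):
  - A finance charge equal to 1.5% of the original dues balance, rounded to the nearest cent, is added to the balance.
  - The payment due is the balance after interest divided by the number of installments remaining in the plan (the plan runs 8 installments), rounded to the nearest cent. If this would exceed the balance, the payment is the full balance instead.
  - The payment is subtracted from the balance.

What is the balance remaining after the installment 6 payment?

Installment 1: $31,204.47 +$468.07 interest = $31,672.54; pay $3,959.07 → $27,713.47
Installment 2: $27,713.47 +$468.07 interest = $28,181.54; pay $4,025.93 → $24,155.61
Installment 3: $24,155.61 +$468.07 interest = $24,623.68; pay $4,103.95 → $20,519.73
Installment 4: $20,519.73 +$468.07 interest = $20,987.80; pay $4,197.56 → $16,790.24
Installment 5: $16,790.24 +$468.07 interest = $17,258.31; pay $4,314.58 → $12,943.73
Installment 6: $12,943.73 +$468.07 interest = $13,411.80; pay $4,470.60 → $8,941.20

$8,941.20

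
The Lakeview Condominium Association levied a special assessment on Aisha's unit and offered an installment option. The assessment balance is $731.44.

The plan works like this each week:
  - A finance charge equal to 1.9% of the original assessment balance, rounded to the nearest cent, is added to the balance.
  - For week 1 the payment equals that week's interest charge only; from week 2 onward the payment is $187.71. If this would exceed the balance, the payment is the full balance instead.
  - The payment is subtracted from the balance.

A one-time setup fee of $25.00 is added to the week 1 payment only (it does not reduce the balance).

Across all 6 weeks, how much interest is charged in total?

$83.40

Week 1: opening $731.44; interest $13.90 → $745.34; payment $13.90 (+ $25.00 fee); balance $731.44
Week 2: opening $731.44; interest $13.90 → $745.34; payment $187.71; balance $557.63
Week 3: opening $557.63; interest $13.90 → $571.53; payment $187.71; balance $383.82
Week 4: opening $383.82; interest $13.90 → $397.72; payment $187.71; balance $210.01
Week 5: opening $210.01; interest $13.90 → $223.91; payment $187.71; balance $36.20
Week 6: opening $36.20; interest $13.90 → $50.10; payment $50.10; balance $0.00
Total interest: $13.90 + $13.90 + $13.90 + $13.90 + $13.90 + $13.90 = $83.40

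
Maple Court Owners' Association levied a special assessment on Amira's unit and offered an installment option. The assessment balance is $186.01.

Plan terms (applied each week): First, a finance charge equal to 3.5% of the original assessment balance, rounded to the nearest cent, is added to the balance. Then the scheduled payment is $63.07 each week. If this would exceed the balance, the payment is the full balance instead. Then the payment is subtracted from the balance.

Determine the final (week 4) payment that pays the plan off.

Week 1: opening $186.01; interest $6.51 → $192.52; payment $63.07; balance $129.45
Week 2: opening $129.45; interest $6.51 → $135.96; payment $63.07; balance $72.89
Week 3: opening $72.89; interest $6.51 → $79.40; payment $63.07; balance $16.33
Week 4: opening $16.33; interest $6.51 → $22.84; payment $22.84; balance $0.00

$22.84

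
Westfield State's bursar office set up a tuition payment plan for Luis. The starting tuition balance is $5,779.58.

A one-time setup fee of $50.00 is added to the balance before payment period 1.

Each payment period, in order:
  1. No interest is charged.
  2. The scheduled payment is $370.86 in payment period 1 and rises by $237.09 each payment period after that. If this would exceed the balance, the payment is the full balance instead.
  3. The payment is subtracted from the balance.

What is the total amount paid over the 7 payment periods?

Payment period 1: $5,829.58 − $370.86 → $5,458.72
Payment period 2: $5,458.72 − $607.95 → $4,850.77
Payment period 3: $4,850.77 − $845.04 → $4,005.73
Payment period 4: $4,005.73 − $1,082.13 → $2,923.60
Payment period 5: $2,923.60 − $1,319.22 → $1,604.38
Payment period 6: $1,604.38 − $1,556.31 → $48.07
Payment period 7: $48.07 − $48.07 → $0.00
Total paid: $5,829.58

$5,829.58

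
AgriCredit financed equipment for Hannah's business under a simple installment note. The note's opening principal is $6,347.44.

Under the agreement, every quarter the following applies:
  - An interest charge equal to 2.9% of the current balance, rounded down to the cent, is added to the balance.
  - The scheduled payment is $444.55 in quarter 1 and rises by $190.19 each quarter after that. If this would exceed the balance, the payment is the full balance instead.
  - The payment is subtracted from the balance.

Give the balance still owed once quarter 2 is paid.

$5,628.74

Quarter 1: $6,347.44 +$184.07 interest = $6,531.51; pay $444.55 → $6,086.96
Quarter 2: $6,086.96 +$176.52 interest = $6,263.48; pay $634.74 → $5,628.74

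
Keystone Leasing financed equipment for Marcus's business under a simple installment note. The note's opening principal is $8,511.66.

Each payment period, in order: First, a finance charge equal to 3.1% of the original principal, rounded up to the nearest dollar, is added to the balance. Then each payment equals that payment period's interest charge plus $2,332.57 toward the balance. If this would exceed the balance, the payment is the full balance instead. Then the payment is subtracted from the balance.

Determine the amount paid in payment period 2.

# | Opening | Interest | Payment | End bal
1 | $8,511.66 | $264.00 | $2,596.57 | $6,179.09
2 | $6,179.09 | $264.00 | $2,596.57 | $3,846.52

$2,596.57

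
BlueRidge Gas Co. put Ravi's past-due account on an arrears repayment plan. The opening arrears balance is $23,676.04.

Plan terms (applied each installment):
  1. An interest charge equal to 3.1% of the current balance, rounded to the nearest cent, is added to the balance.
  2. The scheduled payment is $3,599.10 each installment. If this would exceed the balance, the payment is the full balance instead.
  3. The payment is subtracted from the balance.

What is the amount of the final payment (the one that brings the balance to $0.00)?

Installment 1: $23,676.04 +$733.96 interest = $24,410.00; pay $3,599.10 → $20,810.90
Installment 2: $20,810.90 +$645.14 interest = $21,456.04; pay $3,599.10 → $17,856.94
Installment 3: $17,856.94 +$553.57 interest = $18,410.51; pay $3,599.10 → $14,811.41
Installment 4: $14,811.41 +$459.15 interest = $15,270.56; pay $3,599.10 → $11,671.46
Installment 5: $11,671.46 +$361.82 interest = $12,033.28; pay $3,599.10 → $8,434.18
Installment 6: $8,434.18 +$261.46 interest = $8,695.64; pay $3,599.10 → $5,096.54
Installment 7: $5,096.54 +$157.99 interest = $5,254.53; pay $3,599.10 → $1,655.43
Installment 8: $1,655.43 +$51.32 interest = $1,706.75; pay $1,706.75 → $0.00

$1,706.75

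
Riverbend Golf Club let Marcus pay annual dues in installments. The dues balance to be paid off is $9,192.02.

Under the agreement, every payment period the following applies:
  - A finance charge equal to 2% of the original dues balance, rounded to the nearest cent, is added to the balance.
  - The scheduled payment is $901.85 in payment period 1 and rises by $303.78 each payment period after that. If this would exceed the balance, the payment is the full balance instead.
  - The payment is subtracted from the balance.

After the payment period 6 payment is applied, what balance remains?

Payment period 1: $9,192.02 +$183.84 interest = $9,375.86; pay $901.85 → $8,474.01
Payment period 2: $8,474.01 +$183.84 interest = $8,657.85; pay $1,205.63 → $7,452.22
Payment period 3: $7,452.22 +$183.84 interest = $7,636.06; pay $1,509.41 → $6,126.65
Payment period 4: $6,126.65 +$183.84 interest = $6,310.49; pay $1,813.19 → $4,497.30
Payment period 5: $4,497.30 +$183.84 interest = $4,681.14; pay $2,116.97 → $2,564.17
Payment period 6: $2,564.17 +$183.84 interest = $2,748.01; pay $2,420.75 → $327.26

$327.26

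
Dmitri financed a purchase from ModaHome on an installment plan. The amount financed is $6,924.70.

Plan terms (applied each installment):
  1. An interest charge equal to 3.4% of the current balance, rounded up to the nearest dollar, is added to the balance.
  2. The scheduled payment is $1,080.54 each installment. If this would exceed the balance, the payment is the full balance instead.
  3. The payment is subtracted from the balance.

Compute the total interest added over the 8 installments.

$1,026.00

Installment 1: opening $6,924.70; interest $236.00 → $7,160.70; payment $1,080.54; balance $6,080.16
Installment 2: opening $6,080.16; interest $207.00 → $6,287.16; payment $1,080.54; balance $5,206.62
Installment 3: opening $5,206.62; interest $178.00 → $5,384.62; payment $1,080.54; balance $4,304.08
Installment 4: opening $4,304.08; interest $147.00 → $4,451.08; payment $1,080.54; balance $3,370.54
Installment 5: opening $3,370.54; interest $115.00 → $3,485.54; payment $1,080.54; balance $2,405.00
Installment 6: opening $2,405.00; interest $82.00 → $2,487.00; payment $1,080.54; balance $1,406.46
Installment 7: opening $1,406.46; interest $48.00 → $1,454.46; payment $1,080.54; balance $373.92
Installment 8: opening $373.92; interest $13.00 → $386.92; payment $386.92; balance $0.00
Total interest: $236.00 + $207.00 + $178.00 + $147.00 + $115.00 + $82.00 + $48.00 + $13.00 = $1,026.00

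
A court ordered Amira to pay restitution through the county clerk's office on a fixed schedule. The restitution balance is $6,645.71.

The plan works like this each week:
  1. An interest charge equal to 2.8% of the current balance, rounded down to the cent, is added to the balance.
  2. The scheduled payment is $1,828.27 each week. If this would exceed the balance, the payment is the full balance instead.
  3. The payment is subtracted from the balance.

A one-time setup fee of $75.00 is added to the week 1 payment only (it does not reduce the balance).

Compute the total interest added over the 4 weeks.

$463.21

Week 1: $6,645.71 +$186.07 interest = $6,831.78; pay $1,828.27 (+ $75.00 fee) → $5,003.51
Week 2: $5,003.51 +$140.09 interest = $5,143.60; pay $1,828.27 → $3,315.33
Week 3: $3,315.33 +$92.82 interest = $3,408.15; pay $1,828.27 → $1,579.88
Week 4: $1,579.88 +$44.23 interest = $1,624.11; pay $1,624.11 → $0.00
Total interest: $186.07 + $140.09 + $92.82 + $44.23 = $463.21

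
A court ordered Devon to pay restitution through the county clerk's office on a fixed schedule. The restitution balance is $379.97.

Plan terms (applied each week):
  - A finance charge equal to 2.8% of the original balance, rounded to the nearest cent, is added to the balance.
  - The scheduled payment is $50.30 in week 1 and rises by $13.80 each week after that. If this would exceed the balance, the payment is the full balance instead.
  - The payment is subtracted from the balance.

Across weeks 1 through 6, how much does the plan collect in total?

Week 1: opening $379.97; interest $10.64 → $390.61; payment $50.30; balance $340.31
Week 2: opening $340.31; interest $10.64 → $350.95; payment $64.10; balance $286.85
Week 3: opening $286.85; interest $10.64 → $297.49; payment $77.90; balance $219.59
Week 4: opening $219.59; interest $10.64 → $230.23; payment $91.70; balance $138.53
Week 5: opening $138.53; interest $10.64 → $149.17; payment $105.50; balance $43.67
Week 6: opening $43.67; interest $10.64 → $54.31; payment $54.31; balance $0.00
Total paid: $443.81

$443.81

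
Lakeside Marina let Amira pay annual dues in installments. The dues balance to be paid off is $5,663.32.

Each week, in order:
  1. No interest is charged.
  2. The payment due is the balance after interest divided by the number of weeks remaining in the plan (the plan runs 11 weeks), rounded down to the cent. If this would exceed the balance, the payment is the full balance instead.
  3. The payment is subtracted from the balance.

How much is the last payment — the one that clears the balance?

$514.85

# | Opening | Payment | End bal
1 | $5,663.32 | $514.84 | $5,148.48
2 | $5,148.48 | $514.84 | $4,633.64
3 | $4,633.64 | $514.84 | $4,118.80
4 | $4,118.80 | $514.85 | $3,603.95
5 | $3,603.95 | $514.85 | $3,089.10
6 | $3,089.10 | $514.85 | $2,574.25
7 | $2,574.25 | $514.85 | $2,059.40
8 | $2,059.40 | $514.85 | $1,544.55
9 | $1,544.55 | $514.85 | $1,029.70
10 | $1,029.70 | $514.85 | $514.85
11 | $514.85 | $514.85 | $0.00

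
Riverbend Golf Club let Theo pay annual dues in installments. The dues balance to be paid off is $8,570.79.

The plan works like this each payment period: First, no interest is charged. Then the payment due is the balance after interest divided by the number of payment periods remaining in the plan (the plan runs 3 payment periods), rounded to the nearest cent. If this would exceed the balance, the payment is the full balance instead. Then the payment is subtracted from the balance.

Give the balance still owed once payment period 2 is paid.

$2,856.93

Payment period 1: opening $8,570.79; payment $2,856.93; balance $5,713.86
Payment period 2: opening $5,713.86; payment $2,856.93; balance $2,856.93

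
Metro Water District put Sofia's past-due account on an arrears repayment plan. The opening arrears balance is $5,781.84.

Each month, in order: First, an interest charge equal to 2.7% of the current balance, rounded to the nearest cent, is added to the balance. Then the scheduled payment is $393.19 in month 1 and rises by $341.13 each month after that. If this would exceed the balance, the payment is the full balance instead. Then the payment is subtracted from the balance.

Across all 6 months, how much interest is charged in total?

Month 1: $5,781.84 +$156.11 interest = $5,937.95; pay $393.19 → $5,544.76
Month 2: $5,544.76 +$149.71 interest = $5,694.47; pay $734.32 → $4,960.15
Month 3: $4,960.15 +$133.92 interest = $5,094.07; pay $1,075.45 → $4,018.62
Month 4: $4,018.62 +$108.50 interest = $4,127.12; pay $1,416.58 → $2,710.54
Month 5: $2,710.54 +$73.18 interest = $2,783.72; pay $1,757.71 → $1,026.01
Month 6: $1,026.01 +$27.70 interest = $1,053.71; pay $1,053.71 → $0.00
Total interest: $156.11 + $149.71 + $133.92 + $108.50 + $73.18 + $27.70 = $649.12

$649.12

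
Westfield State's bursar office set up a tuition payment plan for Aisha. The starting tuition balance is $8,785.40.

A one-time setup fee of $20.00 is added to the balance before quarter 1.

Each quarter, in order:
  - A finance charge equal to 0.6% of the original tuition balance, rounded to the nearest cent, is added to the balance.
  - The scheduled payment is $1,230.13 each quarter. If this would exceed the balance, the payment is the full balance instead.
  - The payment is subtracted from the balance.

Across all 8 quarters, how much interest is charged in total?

$421.68

Quarter 1: opening $8,805.40; interest $52.71 → $8,858.11; payment $1,230.13; balance $7,627.98
Quarter 2: opening $7,627.98; interest $52.71 → $7,680.69; payment $1,230.13; balance $6,450.56
Quarter 3: opening $6,450.56; interest $52.71 → $6,503.27; payment $1,230.13; balance $5,273.14
Quarter 4: opening $5,273.14; interest $52.71 → $5,325.85; payment $1,230.13; balance $4,095.72
Quarter 5: opening $4,095.72; interest $52.71 → $4,148.43; payment $1,230.13; balance $2,918.30
Quarter 6: opening $2,918.30; interest $52.71 → $2,971.01; payment $1,230.13; balance $1,740.88
Quarter 7: opening $1,740.88; interest $52.71 → $1,793.59; payment $1,230.13; balance $563.46
Quarter 8: opening $563.46; interest $52.71 → $616.17; payment $616.17; balance $0.00
Total interest: $52.71 + $52.71 + $52.71 + $52.71 + $52.71 + $52.71 + $52.71 + $52.71 = $421.68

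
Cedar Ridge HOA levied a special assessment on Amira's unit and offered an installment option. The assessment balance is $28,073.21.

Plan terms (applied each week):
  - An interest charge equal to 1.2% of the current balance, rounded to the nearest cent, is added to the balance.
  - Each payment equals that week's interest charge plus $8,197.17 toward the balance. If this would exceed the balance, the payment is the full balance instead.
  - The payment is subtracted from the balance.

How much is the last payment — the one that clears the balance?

Week 1: opening $28,073.21; interest $336.88 → $28,410.09; payment $8,534.05; balance $19,876.04
Week 2: opening $19,876.04; interest $238.51 → $20,114.55; payment $8,435.68; balance $11,678.87
Week 3: opening $11,678.87; interest $140.15 → $11,819.02; payment $8,337.32; balance $3,481.70
Week 4: opening $3,481.70; interest $41.78 → $3,523.48; payment $3,523.48; balance $0.00

$3,523.48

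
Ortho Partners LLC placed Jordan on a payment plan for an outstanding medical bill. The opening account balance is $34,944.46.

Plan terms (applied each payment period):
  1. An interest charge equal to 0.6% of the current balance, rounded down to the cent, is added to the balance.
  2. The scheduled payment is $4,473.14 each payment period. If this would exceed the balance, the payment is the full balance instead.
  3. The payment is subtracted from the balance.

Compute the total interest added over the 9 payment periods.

Payment period 1: opening $34,944.46; interest $209.66 → $35,154.12; payment $4,473.14; balance $30,680.98
Payment period 2: opening $30,680.98; interest $184.08 → $30,865.06; payment $4,473.14; balance $26,391.92
Payment period 3: opening $26,391.92; interest $158.35 → $26,550.27; payment $4,473.14; balance $22,077.13
Payment period 4: opening $22,077.13; interest $132.46 → $22,209.59; payment $4,473.14; balance $17,736.45
Payment period 5: opening $17,736.45; interest $106.41 → $17,842.86; payment $4,473.14; balance $13,369.72
Payment period 6: opening $13,369.72; interest $80.21 → $13,449.93; payment $4,473.14; balance $8,976.79
Payment period 7: opening $8,976.79; interest $53.86 → $9,030.65; payment $4,473.14; balance $4,557.51
Payment period 8: opening $4,557.51; interest $27.34 → $4,584.85; payment $4,473.14; balance $111.71
Payment period 9: opening $111.71; interest $0.67 → $112.38; payment $112.38; balance $0.00
Total interest: $209.66 + $184.08 + $158.35 + $132.46 + $106.41 + $80.21 + $53.86 + $27.34 + $0.67 = $953.04

$953.04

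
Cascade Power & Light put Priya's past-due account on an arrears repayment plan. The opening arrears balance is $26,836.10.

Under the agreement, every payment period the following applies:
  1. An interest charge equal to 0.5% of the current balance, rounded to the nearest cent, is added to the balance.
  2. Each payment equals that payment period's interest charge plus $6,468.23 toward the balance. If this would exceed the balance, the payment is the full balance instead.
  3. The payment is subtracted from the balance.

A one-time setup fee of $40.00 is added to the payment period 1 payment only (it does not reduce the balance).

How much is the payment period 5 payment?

# | Opening | Interest | Payment | Fee | End bal
1 | $26,836.10 | $134.18 | $6,602.41 | $40.00 | $20,367.87
2 | $20,367.87 | $101.84 | $6,570.07 | — | $13,899.64
3 | $13,899.64 | $69.50 | $6,537.73 | — | $7,431.41
4 | $7,431.41 | $37.16 | $6,505.39 | — | $963.18
5 | $963.18 | $4.82 | $968.00 | — | $0.00

$968.00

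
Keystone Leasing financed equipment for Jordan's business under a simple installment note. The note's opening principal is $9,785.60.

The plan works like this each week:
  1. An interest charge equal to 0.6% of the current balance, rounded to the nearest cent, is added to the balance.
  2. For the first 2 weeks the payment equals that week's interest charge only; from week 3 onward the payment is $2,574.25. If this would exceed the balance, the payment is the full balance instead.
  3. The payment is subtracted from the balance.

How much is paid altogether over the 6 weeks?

$10,046.95

Week 1: $9,785.60 +$58.71 interest = $9,844.31; pay $58.71 → $9,785.60
Week 2: $9,785.60 +$58.71 interest = $9,844.31; pay $58.71 → $9,785.60
Week 3: $9,785.60 +$58.71 interest = $9,844.31; pay $2,574.25 → $7,270.06
Week 4: $7,270.06 +$43.62 interest = $7,313.68; pay $2,574.25 → $4,739.43
Week 5: $4,739.43 +$28.44 interest = $4,767.87; pay $2,574.25 → $2,193.62
Week 6: $2,193.62 +$13.16 interest = $2,206.78; pay $2,206.78 → $0.00
Total paid: $10,046.95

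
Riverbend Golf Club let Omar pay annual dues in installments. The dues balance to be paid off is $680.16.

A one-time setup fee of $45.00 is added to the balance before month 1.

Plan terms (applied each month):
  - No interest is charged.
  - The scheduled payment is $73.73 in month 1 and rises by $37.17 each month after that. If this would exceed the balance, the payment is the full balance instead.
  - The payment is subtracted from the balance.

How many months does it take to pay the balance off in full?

5

Month 1: opening $725.16; payment $73.73; balance $651.43
Month 2: opening $651.43; payment $110.90; balance $540.53
Month 3: opening $540.53; payment $148.07; balance $392.46
Month 4: opening $392.46; payment $185.24; balance $207.22
Month 5: opening $207.22; payment $207.22; balance $0.00
Balance reaches $0.00 in month 5.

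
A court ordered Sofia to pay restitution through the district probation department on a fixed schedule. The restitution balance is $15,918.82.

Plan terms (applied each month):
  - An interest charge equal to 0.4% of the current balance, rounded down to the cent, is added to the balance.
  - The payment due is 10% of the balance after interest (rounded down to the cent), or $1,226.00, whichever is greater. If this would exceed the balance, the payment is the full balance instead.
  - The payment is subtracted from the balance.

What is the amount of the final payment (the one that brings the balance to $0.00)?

Month 1: opening $15,918.82; interest $63.67 → $15,982.49; payment $1,598.24; balance $14,384.25
Month 2: opening $14,384.25; interest $57.53 → $14,441.78; payment $1,444.17; balance $12,997.61
Month 3: opening $12,997.61; interest $51.99 → $13,049.60; payment $1,304.96; balance $11,744.64
Month 4: opening $11,744.64; interest $46.97 → $11,791.61; payment $1,226.00; balance $10,565.61
Month 5: opening $10,565.61; interest $42.26 → $10,607.87; payment $1,226.00; balance $9,381.87
Month 6: opening $9,381.87; interest $37.52 → $9,419.39; payment $1,226.00; balance $8,193.39
Month 7: opening $8,193.39; interest $32.77 → $8,226.16; payment $1,226.00; balance $7,000.16
Month 8: opening $7,000.16; interest $28.00 → $7,028.16; payment $1,226.00; balance $5,802.16
Month 9: opening $5,802.16; interest $23.20 → $5,825.36; payment $1,226.00; balance $4,599.36
Month 10: opening $4,599.36; interest $18.39 → $4,617.75; payment $1,226.00; balance $3,391.75
Month 11: opening $3,391.75; interest $13.56 → $3,405.31; payment $1,226.00; balance $2,179.31
Month 12: opening $2,179.31; interest $8.71 → $2,188.02; payment $1,226.00; balance $962.02
Month 13: opening $962.02; interest $3.84 → $965.86; payment $965.86; balance $0.00

$965.86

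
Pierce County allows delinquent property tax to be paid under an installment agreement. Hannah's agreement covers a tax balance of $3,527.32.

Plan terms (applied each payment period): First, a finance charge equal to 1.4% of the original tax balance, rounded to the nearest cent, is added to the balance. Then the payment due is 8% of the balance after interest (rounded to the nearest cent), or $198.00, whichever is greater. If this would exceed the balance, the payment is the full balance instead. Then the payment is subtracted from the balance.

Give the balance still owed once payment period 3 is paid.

Payment period 1: opening $3,527.32; interest $49.38 → $3,576.70; payment $286.14; balance $3,290.56
Payment period 2: opening $3,290.56; interest $49.38 → $3,339.94; payment $267.20; balance $3,072.74
Payment period 3: opening $3,072.74; interest $49.38 → $3,122.12; payment $249.77; balance $2,872.35

$2,872.35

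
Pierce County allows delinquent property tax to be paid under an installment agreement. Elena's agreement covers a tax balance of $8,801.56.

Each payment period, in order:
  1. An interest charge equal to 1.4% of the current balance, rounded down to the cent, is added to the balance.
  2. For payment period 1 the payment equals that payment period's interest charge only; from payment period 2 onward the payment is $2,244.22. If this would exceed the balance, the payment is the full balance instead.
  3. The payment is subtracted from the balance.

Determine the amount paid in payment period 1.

# | Opening | Interest | Payment | End bal
1 | $8,801.56 | $123.22 | $123.22 | $8,801.56

$123.22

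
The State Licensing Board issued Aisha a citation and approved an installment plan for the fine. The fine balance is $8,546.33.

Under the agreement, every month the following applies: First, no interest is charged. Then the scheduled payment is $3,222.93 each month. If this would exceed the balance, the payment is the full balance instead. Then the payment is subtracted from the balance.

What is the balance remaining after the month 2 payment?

Month 1: $8,546.33 − $3,222.93 → $5,323.40
Month 2: $5,323.40 − $3,222.93 → $2,100.47

$2,100.47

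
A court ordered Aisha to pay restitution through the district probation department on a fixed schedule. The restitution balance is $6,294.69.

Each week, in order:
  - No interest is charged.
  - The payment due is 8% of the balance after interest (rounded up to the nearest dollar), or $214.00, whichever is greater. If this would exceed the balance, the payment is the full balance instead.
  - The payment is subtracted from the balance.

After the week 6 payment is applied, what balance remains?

Week 1: $6,294.69 − $504.00 → $5,790.69
Week 2: $5,790.69 − $464.00 → $5,326.69
Week 3: $5,326.69 − $427.00 → $4,899.69
Week 4: $4,899.69 − $392.00 → $4,507.69
Week 5: $4,507.69 − $361.00 → $4,146.69
Week 6: $4,146.69 − $332.00 → $3,814.69

$3,814.69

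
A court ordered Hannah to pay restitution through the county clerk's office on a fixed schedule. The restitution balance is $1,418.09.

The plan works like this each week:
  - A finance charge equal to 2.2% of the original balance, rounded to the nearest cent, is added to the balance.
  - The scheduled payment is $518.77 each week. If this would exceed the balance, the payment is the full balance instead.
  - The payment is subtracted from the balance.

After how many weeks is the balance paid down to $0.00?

Week 1: opening $1,418.09; interest $31.20 → $1,449.29; payment $518.77; balance $930.52
Week 2: opening $930.52; interest $31.20 → $961.72; payment $518.77; balance $442.95
Week 3: opening $442.95; interest $31.20 → $474.15; payment $474.15; balance $0.00
Balance reaches $0.00 in week 3.

3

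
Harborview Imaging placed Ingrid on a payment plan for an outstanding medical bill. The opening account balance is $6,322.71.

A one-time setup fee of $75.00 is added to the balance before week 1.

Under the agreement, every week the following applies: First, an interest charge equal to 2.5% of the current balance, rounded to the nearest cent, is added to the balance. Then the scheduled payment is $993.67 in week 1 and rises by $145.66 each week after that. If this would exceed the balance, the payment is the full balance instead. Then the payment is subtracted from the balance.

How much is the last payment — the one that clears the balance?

$534.94

Week 1: opening $6,397.71; interest $159.94 → $6,557.65; payment $993.67; balance $5,563.98
Week 2: opening $5,563.98; interest $139.10 → $5,703.08; payment $1,139.33; balance $4,563.75
Week 3: opening $4,563.75; interest $114.09 → $4,677.84; payment $1,284.99; balance $3,392.85
Week 4: opening $3,392.85; interest $84.82 → $3,477.67; payment $1,430.65; balance $2,047.02
Week 5: opening $2,047.02; interest $51.18 → $2,098.20; payment $1,576.31; balance $521.89
Week 6: opening $521.89; interest $13.05 → $534.94; payment $534.94; balance $0.00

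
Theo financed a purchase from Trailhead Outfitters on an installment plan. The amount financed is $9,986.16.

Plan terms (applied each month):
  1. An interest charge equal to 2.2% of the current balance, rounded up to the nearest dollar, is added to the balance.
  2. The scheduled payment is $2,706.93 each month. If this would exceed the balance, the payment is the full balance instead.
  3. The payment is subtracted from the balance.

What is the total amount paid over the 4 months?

$10,533.16

Month 1: opening $9,986.16; interest $220.00 → $10,206.16; payment $2,706.93; balance $7,499.23
Month 2: opening $7,499.23; interest $165.00 → $7,664.23; payment $2,706.93; balance $4,957.30
Month 3: opening $4,957.30; interest $110.00 → $5,067.30; payment $2,706.93; balance $2,360.37
Month 4: opening $2,360.37; interest $52.00 → $2,412.37; payment $2,412.37; balance $0.00
Total paid: $10,533.16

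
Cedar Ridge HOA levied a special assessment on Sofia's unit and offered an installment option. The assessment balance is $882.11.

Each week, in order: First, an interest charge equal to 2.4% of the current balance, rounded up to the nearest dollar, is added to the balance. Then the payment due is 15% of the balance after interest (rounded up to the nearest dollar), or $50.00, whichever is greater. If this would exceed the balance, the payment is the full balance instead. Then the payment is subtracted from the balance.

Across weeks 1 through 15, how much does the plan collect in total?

$1,025.11

# | Opening | Interest | Payment | End bal
1 | $882.11 | $22.00 | $136.00 | $768.11
2 | $768.11 | $19.00 | $119.00 | $668.11
3 | $668.11 | $17.00 | $103.00 | $582.11
4 | $582.11 | $14.00 | $90.00 | $506.11
5 | $506.11 | $13.00 | $78.00 | $441.11
6 | $441.11 | $11.00 | $68.00 | $384.11
7 | $384.11 | $10.00 | $60.00 | $334.11
8 | $334.11 | $9.00 | $52.00 | $291.11
9 | $291.11 | $7.00 | $50.00 | $248.11
10 | $248.11 | $6.00 | $50.00 | $204.11
11 | $204.11 | $5.00 | $50.00 | $159.11
12 | $159.11 | $4.00 | $50.00 | $113.11
13 | $113.11 | $3.00 | $50.00 | $66.11
14 | $66.11 | $2.00 | $50.00 | $18.11
15 | $18.11 | $1.00 | $19.11 | $0.00
Total paid: $1,025.11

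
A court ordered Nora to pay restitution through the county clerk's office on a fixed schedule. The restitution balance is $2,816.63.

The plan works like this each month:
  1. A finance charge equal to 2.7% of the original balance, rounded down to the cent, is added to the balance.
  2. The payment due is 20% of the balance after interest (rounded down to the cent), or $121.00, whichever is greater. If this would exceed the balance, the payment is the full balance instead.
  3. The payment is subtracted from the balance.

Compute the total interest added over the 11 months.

Month 1: opening $2,816.63; interest $76.04 → $2,892.67; payment $578.53; balance $2,314.14
Month 2: opening $2,314.14; interest $76.04 → $2,390.18; payment $478.03; balance $1,912.15
Month 3: opening $1,912.15; interest $76.04 → $1,988.19; payment $397.63; balance $1,590.56
Month 4: opening $1,590.56; interest $76.04 → $1,666.60; payment $333.32; balance $1,333.28
Month 5: opening $1,333.28; interest $76.04 → $1,409.32; payment $281.86; balance $1,127.46
Month 6: opening $1,127.46; interest $76.04 → $1,203.50; payment $240.70; balance $962.80
Month 7: opening $962.80; interest $76.04 → $1,038.84; payment $207.76; balance $831.08
Month 8: opening $831.08; interest $76.04 → $907.12; payment $181.42; balance $725.70
Month 9: opening $725.70; interest $76.04 → $801.74; payment $160.34; balance $641.40
Month 10: opening $641.40; interest $76.04 → $717.44; payment $143.48; balance $573.96
Month 11: opening $573.96; interest $76.04 → $650.00; payment $130.00; balance $520.00
Total interest: $76.04 + $76.04 + $76.04 + $76.04 + $76.04 + $76.04 + $76.04 + $76.04 + $76.04 + $76.04 + $76.04 = $836.44

$836.44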